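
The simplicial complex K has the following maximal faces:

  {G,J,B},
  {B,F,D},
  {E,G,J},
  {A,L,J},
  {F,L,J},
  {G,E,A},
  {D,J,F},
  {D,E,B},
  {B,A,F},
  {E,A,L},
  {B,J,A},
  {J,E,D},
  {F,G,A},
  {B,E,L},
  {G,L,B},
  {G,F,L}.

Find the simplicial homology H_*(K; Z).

Order the vertices as A < B < D < E < F < G < J < L. Listing each simplex with vertices in this order, K has dimension 2 with simplices:

  0-simplices (8): A, B, D, E, F, G, J, L
  1-simplices (24): AB, AE, AF, AG, AJ, AL, BD, BE, BF, BG, BJ, BL, DE, DF, DJ, EG, EJ, EL, FG, FJ, FL, GJ, GL, JL
  2-simplices (16): ABF, ABJ, AEG, AEL, AFG, AJL, BDE, BDF, BEL, BGJ, BGL, DEJ, DFJ, EGJ, FGL, FJL

giving chain groups C_0 ≅ Z^8, C_1 ≅ Z^24, C_2 ≅ Z^16.

Boundary ∂_1: C_1 → C_0 sends each edge [p,q] (with p < q) to q − p. For instance
  ∂BL = L − B.
As a 8×24 matrix over Z this has rank 7, with invariant factors (1,1,1,1,1,1,1).

The boundary map ∂_2: C_2 → C_1 acts by ∂[p,q,r] = [q,r] − [p,r] + [p,q]. For instance
  ∂AEG = EG − AG + AE,
  ∂ABJ = BJ − AJ + AB.
This gives a 24×16 integer matrix of rank 15; reducing to Smith normal form yields diagonal entries (1,1,1,1,1,1,1,1,1,1,1,1,1,1,1).

Now H_k = ker ∂_k / im ∂_{k+1}, so:

  H_0: rank C_0 − rank ∂_1 = 8 − 7 = 1, and the invariant factors of ∂_1 are all 1, so H_0 = Z.
  H_1: rank ker ∂_1 − rank ∂_2 = (24 − 7) − 15 = 2, and the invariant factors of ∂_2 are all 1, so H_1 = Z^2.
  H_2: rank ker ∂_2 − rank ∂_3 = (16 − 15) − 0 = 1, and there is no ∂_3, so H_2 = Z.

As a check, the Euler characteristic is 8 − 24 + 16 = 0, which agrees with 1 − 2 + 1 = 0.

H_0 ≅ Z,  H_1 ≅ Z^2,  H_2 ≅ Z.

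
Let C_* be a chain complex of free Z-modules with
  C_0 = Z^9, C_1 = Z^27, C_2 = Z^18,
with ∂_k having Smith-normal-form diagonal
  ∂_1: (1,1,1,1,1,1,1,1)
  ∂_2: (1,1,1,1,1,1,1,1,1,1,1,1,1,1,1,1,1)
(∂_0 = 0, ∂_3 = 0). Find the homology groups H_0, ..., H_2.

H_0 ≅ Z,  H_1 ≅ Z^2,  H_2 ≅ Z.

H_0: b_0 = 9 − 0 − 8 = 1; torsion from ∂_1 factors > 1: none. So H_0 ≅ Z.
H_1: b_1 = 27 − 8 − 17 = 2; torsion from ∂_2 factors > 1: none. So H_1 ≅ Z^2.
H_2: b_2 = 18 − 17 − 0 = 1; torsion from ∂_3 factors > 1: none. So H_2 ≅ Z.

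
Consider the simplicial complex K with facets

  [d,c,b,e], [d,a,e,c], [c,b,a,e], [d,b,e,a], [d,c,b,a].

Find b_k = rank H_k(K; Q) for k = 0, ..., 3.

b_0 = 1, b_1 = 0, b_2 = 0, b_3 = 1.

Order the vertices as a < b < c < d < e. Listing each simplex with vertices in this order, K has dimension 3 with simplices:

  0-simplices (5): a, b, c, d, e
  1-simplices (10): ab, ac, ad, ae, bc, bd, be, cd, ce, de
  2-simplices (10): abc, abd, abe, acd, ace, ade, bcd, bce, bde, cde
  3-simplices (5): abcd, abce, abde, acde, bcde

giving chain groups C_0 ≅ Z^5, C_1 ≅ Z^10, C_2 ≅ Z^10, C_3 ≅ Z^5.

Boundary ∂_1: C_1 → C_0 is given by ∂[p,q] = [q] − [p].
This gives a 5×10 integer matrix of rank 4; reducing to Smith normal form yields diagonal entries (1,1,1,1).

Boundary ∂_2: C_2 → C_1 acts by ∂[p,q,r] = [q,r] − [p,r] + [p,q]. For instance
  ∂bde = de − be + bd,
  ∂abd = bd − ad + ab.
This gives a 10×10 integer matrix of rank 6; reducing to Smith normal form yields diagonal entries (1,1,1,1,1,1).

Boundary ∂_3: C_3 → C_2 sends each 3-simplex σ to the alternating sum Σ_i (−1)^i (σ with its i-th vertex removed). For instance
  ∂abcd = bcd − acd + abd − abc,
  ∂acde = cde − ade + ace − acd.
As a 10×5 matrix over Z this has rank 4, with invariant factors (1,1,1,1).

Reading off H_k = ker ∂_k / im ∂_{k+1}:

  H_0: rank C_0 − rank ∂_1 = 5 − 4 = 1, and the invariant factors of ∂_1 are all 1, so H_0 ≅ Z.
  H_1: rank ker ∂_1 − rank ∂_2 = (10 − 4) − 6 = 0, and the invariant factors of ∂_2 are all 1, so H_1 ≅ 0.
  H_2: rank ker ∂_2 − rank ∂_3 = (10 − 6) − 4 = 0, and the invariant factors of ∂_3 are all 1, so H_2 ≅ 0.
  H_3: rank ker ∂_3 − rank ∂_4 = (5 − 4) − 0 = 1, and there is no ∂_4, so H_3 ≅ Z.

Hence the Betti numbers are b_0 = 1, b_1 = 0, b_2 = 0, b_3 = 1.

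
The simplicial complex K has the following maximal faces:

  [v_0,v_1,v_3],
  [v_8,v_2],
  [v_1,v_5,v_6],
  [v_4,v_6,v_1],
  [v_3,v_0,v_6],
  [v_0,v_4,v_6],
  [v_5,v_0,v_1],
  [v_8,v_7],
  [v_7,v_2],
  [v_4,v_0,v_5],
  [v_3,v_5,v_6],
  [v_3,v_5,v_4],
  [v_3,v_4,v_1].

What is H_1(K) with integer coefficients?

H_1 = Z ⊕ Z_2.

Order the vertices as v_0 < v_1 < v_2 < v_3 < v_4 < v_5 < v_6 < v_7 < v_8. Listing each simplex with vertices in this order, K has dimension 2 with simplices:

  0-simplices (9): [v_0], [v_1], [v_2], [v_3], [v_4], [v_5], [v_6], [v_7], [v_8]
  1-simplices (18): (18 of them)
  2-simplices (10): [v_0,v_1,v_3], [v_0,v_1,v_5], [v_0,v_3,v_6], [v_0,v_4,v_5], [v_0,v_4,v_6], [v_1,v_3,v_4], [v_1,v_4,v_6], [v_1,v_5,v_6], [v_3,v_4,v_5], [v_3,v_5,v_6]

giving chain groups C_0 ≅ Z^9, C_1 ≅ Z^18, C_2 ≅ Z^10.

∂_1: C_1 → C_0 sends each edge [p,q] (with p < q) to q − p. For instance
  ∂[v_0,v_4] = [v_4] − [v_0].
As a 9×18 matrix over Z this has rank 7, with invariant factors (1,1,1,1,1,1,1).

The boundary map ∂_2: C_2 → C_1 maps a triangle to the signed sum of its edges. For instance
  ∂[v_1,v_5,v_6] = [v_5,v_6] − [v_1,v_6] + [v_1,v_5],
  ∂[v_0,v_3,v_6] = [v_3,v_6] − [v_0,v_6] + [v_0,v_3].
The 18×10 boundary matrix has rank 10 and Smith normal form diag(1,1,1,1,1,1,1,1,1,2).

From H_k ≅ ker(∂_k) / im(∂_{k+1}) we obtain:

  H_1: rank ker ∂_1 − rank ∂_2 = (18 − 7) − 10 = 1, and ∂_2 has invariant factor 2 > 1, so H_1 ≅ Z ⊕ Z_2.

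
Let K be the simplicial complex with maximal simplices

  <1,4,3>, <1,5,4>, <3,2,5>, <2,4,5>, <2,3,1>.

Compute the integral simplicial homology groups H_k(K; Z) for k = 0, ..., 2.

H_0 ≅ Z,  H_1 ≅ Z,  H_2 = 0.

We work with the vertex ordering 1 < 2 < 3 < 4 < 5. The simplices of K, each written with vertices in increasing order, are:

  0-simplices (5): [1], [2], [3], [4], [5]
  1-simplices (10): [1,2], [1,3], [1,4], [1,5], [2,3], [2,4], [2,5], [3,4], [3,5], [4,5]
  2-simplices (5): [1,2,3], [1,3,4], [1,4,5], [2,3,5], [2,4,5]

so the chain groups are C_0 ≅ Z^5, C_1 ≅ Z^10, C_2 ≅ Z^5.

Boundary ∂_1: C_1 → C_0 sends each edge [p,q] (with p < q) to q − p. For instance
  ∂[1,5] = [5] − [1].
The 5×10 boundary matrix has rank 4 and Smith normal form diag(1,1,1,1).

Boundary ∂_2: C_2 → C_1 acts by ∂[p,q,r] = [q,r] − [p,r] + [p,q]. For instance
  ∂[1,4,5] = [4,5] − [1,5] + [1,4],
  ∂[2,3,5] = [3,5] − [2,5] + [2,3].
The resulting 10×5 matrix has rank 5, and its Smith normal form has invariant factors (1,1,1,1,1).

From H_k ≅ ker(∂_k) / im(∂_{k+1}) we obtain:

  H_0: rank C_0 − rank ∂_1 = 5 − 4 = 1, and the invariant factors of ∂_1 are all 1, so H_0 ≅ Z.
  H_1: rank ker ∂_1 − rank ∂_2 = (10 − 4) − 5 = 1, and the invariant factors of ∂_2 are all 1, so H_1 ≅ Z.
  H_2: rank ker ∂_2 − rank ∂_3 = (5 − 5) − 0 = 0, and there is no ∂_3, so H_2 ≅ 0.

As a check, the Euler characteristic is 5 − 10 + 5 = 0, which agrees with 1 − 1 + 0 = 0.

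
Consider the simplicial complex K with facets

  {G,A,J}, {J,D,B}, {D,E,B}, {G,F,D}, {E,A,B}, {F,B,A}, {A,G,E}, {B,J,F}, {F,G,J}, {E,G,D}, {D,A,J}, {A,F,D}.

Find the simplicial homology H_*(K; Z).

H_0 ≅ Z,  H_1 ≅ Z/2,  H_2 = 0.

We work with the vertex ordering A < B < D < E < F < G < J. The simplices of K, each written with vertices in increasing order, are:

  0-simplices (7): A, B, D, E, F, G, J
  1-simplices (18): AB, AD, AE, AF, AG, AJ, BD, BE, BF, BJ, DE, DF, DG, DJ, EG, FG, FJ, GJ
  2-simplices (12): ABE, ABF, ADF, ADJ, AEG, AGJ, BDE, BDJ, BFJ, DEG, DFG, FGJ

Hence C_0 ≅ Z^7, C_1 ≅ Z^18, C_2 ≅ Z^12.

∂_1: C_1 → C_0 maps an edge to its endpoints' difference, ∂[p,q] = q − p. For instance
  ∂DE = E − D.
The resulting 7×18 matrix has rank 6, and its Smith normal form has invariant factors (1,1,1,1,1,1).

∂_2: C_2 → C_1 sends each 2-simplex [p,q,r] to [q,r] − [p,r] + [p,q]. For instance
  ∂AEG = EG − AG + AE,
  ∂ADJ = DJ − AJ + AD.
The resulting 18×12 matrix has rank 12, and its Smith normal form has invariant factors (1,1,1,1,1,1,1,1,1,1,1,2).

Computing H_k = (kernel of ∂_k) / (image of ∂_{k+1}):

  H_0: rank C_0 − rank ∂_1 = 7 − 6 = 1, and the invariant factors of ∂_1 are all 1, so H_0 ≅ Z.
  H_1: rank ker ∂_1 − rank ∂_2 = (18 − 6) − 12 = 0, and ∂_2 has invariant factor 2 > 1, so H_1 ≅ Z/2.
  H_2: rank ker ∂_2 − rank ∂_3 = (12 − 12) − 0 = 0, and there is no ∂_3, so H_2 ≅ 0.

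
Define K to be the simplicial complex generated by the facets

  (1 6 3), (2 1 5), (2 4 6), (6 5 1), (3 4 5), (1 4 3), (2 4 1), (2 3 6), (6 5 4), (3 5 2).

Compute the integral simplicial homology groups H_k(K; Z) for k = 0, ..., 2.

H_0 ≅ Z,  H_1 ≅ Z/2,  H_2 = 0.

Take the total order 1 < 2 < 3 < 4 < 5 < 6 on the vertex set. Then K (dimension 2) consists of the simplices:

  0-simplices (6): [1], [2], [3], [4], [5], [6]
  1-simplices (15): [1,2], [1,3], [1,4], [1,5], [1,6], [2,3], [2,4], [2,5], [2,6], [3,4], [3,5], [3,6], [4,5], [4,6], [5,6]
  2-simplices (10): [1,2,4], [1,2,5], [1,3,4], [1,3,6], [1,5,6], [2,3,5], [2,3,6], [2,4,6], [3,4,5], [4,5,6]

Hence C_0 ≅ Z^6, C_1 ≅ Z^15, C_2 ≅ Z^10.

∂_1: C_1 → C_0 sends each edge [p,q] (with p < q) to q − p. For instance
  ∂[4,5] = [5] − [4].
The 6×15 boundary matrix has rank 5 and Smith normal form diag(1,1,1,1,1).

∂_2: C_2 → C_1 acts by ∂[p,q,r] = [q,r] − [p,r] + [p,q]. For instance
  ∂[2,3,5] = [3,5] − [2,5] + [2,3],
  ∂[1,2,5] = [2,5] − [1,5] + [1,2].
This gives a 15×10 integer matrix of rank 10; reducing to Smith normal form yields diagonal entries (1,1,1,1,1,1,1,1,1,2).

Computing H_k = (kernel of ∂_k) / (image of ∂_{k+1}):

  H_0: rank C_0 − rank ∂_1 = 6 − 5 = 1, and the invariant factors of ∂_1 are all 1, so H_0 ≅ Z.
  H_1: rank ker ∂_1 − rank ∂_2 = (15 − 5) − 10 = 0, and ∂_2 has invariant factor 2 > 1, so H_1 ≅ Z/2.
  H_2: rank ker ∂_2 − rank ∂_3 = (10 − 10) − 0 = 0, and there is no ∂_3, so H_2 ≅ 0.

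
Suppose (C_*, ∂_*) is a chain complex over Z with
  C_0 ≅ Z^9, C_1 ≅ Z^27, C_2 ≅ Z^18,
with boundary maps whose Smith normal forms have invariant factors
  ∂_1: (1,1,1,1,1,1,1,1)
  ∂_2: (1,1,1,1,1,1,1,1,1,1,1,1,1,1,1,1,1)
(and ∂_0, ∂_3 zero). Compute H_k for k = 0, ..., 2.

H_0 = Z,  H_1 = Z^2,  H_2 = Z.

H_0: b_0 = 9 − 0 − 8 = 1; torsion from ∂_1 factors > 1: none. So H_0 = Z.
H_1: b_1 = 27 − 8 − 17 = 2; torsion from ∂_2 factors > 1: none. So H_1 = Z^2.
H_2: b_2 = 18 − 17 − 0 = 1; torsion from ∂_3 factors > 1: none. So H_2 = Z.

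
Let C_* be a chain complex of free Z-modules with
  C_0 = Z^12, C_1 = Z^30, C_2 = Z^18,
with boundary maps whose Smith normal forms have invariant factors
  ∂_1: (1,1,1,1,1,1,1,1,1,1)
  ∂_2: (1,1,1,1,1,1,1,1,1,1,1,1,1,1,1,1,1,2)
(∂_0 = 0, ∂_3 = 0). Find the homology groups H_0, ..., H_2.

H_0: b_0 = 12 − 0 − 10 = 2; torsion from ∂_1 factors > 1: none. So H_0 ≅ Z^2.
H_1: b_1 = 30 − 10 − 18 = 2; torsion from ∂_2 factors > 1: [2]. So H_1 ≅ Z^2 × Z/2.
H_2: b_2 = 18 − 18 − 0 = 0; torsion from ∂_3 factors > 1: none. So H_2 ≅ 0.

H_0 ≅ Z^2,  H_1 ≅ Z^2 × Z/2,  H_2 = 0.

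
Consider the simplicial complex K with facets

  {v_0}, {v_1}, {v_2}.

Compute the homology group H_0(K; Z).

Fix the vertex order v_0 < v_1 < v_2 and write every simplex with vertices in increasing order. Then dim K = 0 and the simplices of K are:

  0-simplices (3): [v_0], [v_1], [v_2]

so the chain groups are C_0 ≅ Z^3.

Reading off H_k = ker ∂_k / im ∂_{k+1}:

  H_0: rank C_0 − rank ∂_1 = 3 − 0 = 3, and there is no ∂_1, so H_0 ≅ Z^3.

H_0 ≅ Z^3.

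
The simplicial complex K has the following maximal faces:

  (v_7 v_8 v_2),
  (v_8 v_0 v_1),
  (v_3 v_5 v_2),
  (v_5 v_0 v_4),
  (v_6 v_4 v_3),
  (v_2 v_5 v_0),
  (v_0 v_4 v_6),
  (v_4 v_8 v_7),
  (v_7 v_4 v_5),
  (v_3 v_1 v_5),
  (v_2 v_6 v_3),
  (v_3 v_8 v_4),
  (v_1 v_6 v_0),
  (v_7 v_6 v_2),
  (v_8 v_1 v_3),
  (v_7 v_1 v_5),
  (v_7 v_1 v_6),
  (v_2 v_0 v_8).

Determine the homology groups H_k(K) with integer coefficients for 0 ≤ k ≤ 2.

H_0 = Z,  H_1 = Z^2,  H_2 = Z.

We work with the vertex ordering v_0 < v_1 < v_2 < v_3 < v_4 < v_5 < v_6 < v_7 < v_8. The simplices of K, each written with vertices in increasing order, are:

  0-simplices (9): [v_0], [v_1], [v_2], [v_3], [v_4], [v_5], [v_6], [v_7], [v_8]
  1-simplices (27): (27 of them)
  2-simplices (18): (18 of them)

so the chain groups are C_0 ≅ Z^9, C_1 ≅ Z^27, C_2 ≅ Z^18.

∂_1: C_1 → C_0 maps an edge to its endpoints' difference, ∂[p,q] = q − p.
The resulting 9×27 matrix has rank 8, and its Smith normal form has invariant factors (1,1,1,1,1,1,1,1).

∂_2: C_2 → C_1 sends each 2-simplex [p,q,r] to [q,r] − [p,r] + [p,q]. For instance
  ∂[v_1,v_5,v_7] = [v_5,v_7] − [v_1,v_7] + [v_1,v_5],
  ∂[v_0,v_1,v_6] = [v_1,v_6] − [v_0,v_6] + [v_0,v_1].
This gives a 27×18 integer matrix of rank 17; reducing to Smith normal form yields diagonal entries (1,1,1,1,1,1,1,1,1,1,1,1,1,1,1,1,1).

Computing H_k = (kernel of ∂_k) / (image of ∂_{k+1}):

  H_0: rank C_0 − rank ∂_1 = 9 − 8 = 1, and the invariant factors of ∂_1 are all 1, so H_0 ≅ Z.
  H_1: rank ker ∂_1 − rank ∂_2 = (27 − 8) − 17 = 2, and the invariant factors of ∂_2 are all 1, so H_1 ≅ Z^2.
  H_2: rank ker ∂_2 − rank ∂_3 = (18 − 17) − 0 = 1, and there is no ∂_3, so H_2 ≅ Z.

As a check, the Euler characteristic is 9 − 27 + 18 = 0, which agrees with 1 − 2 + 1 = 0.
(K is a triangulation of the torus T^2.)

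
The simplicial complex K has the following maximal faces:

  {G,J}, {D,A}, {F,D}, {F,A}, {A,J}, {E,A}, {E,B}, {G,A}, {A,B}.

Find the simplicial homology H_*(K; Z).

Take the total order A < B < D < E < F < G < J on the vertex set. Then K (dimension 1) consists of the simplices:

  0-simplices (7): A, B, D, E, F, G, J
  1-simplices (9): AB, AD, AE, AF, AG, AJ, BE, DF, GJ

so the chain groups are C_0 ≅ Z^7, C_1 ≅ Z^9.

Boundary ∂_1: C_1 → C_0 maps an edge to its endpoints' difference, ∂[p,q] = q − p. For instance
  ∂AG = G − A.
The 7×9 boundary matrix has rank 6 and Smith normal form diag(1,1,1,1,1,1).

Now H_k = ker ∂_k / im ∂_{k+1}, so:

  H_0: rank C_0 − rank ∂_1 = 7 − 6 = 1, and the invariant factors of ∂_1 are all 1, so H_0 ≅ Z.
  H_1: rank ker ∂_1 − rank ∂_2 = (9 − 6) − 0 = 3, and there is no ∂_2, so H_1 ≅ Z^3.

H_0 ≅ Z,  H_1 ≅ Z^3.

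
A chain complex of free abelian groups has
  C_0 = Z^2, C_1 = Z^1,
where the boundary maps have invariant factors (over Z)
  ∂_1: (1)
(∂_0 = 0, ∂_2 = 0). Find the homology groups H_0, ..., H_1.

H_0: b_0 = 2 − 0 − 1 = 1; torsion from ∂_1 factors > 1: none. So H_0 ≅ Z.
H_1: b_1 = 1 − 1 − 0 = 0; torsion from ∂_2 factors > 1: none. So H_1 ≅ 0.

H_0 ≅ Z,  H_1 = 0.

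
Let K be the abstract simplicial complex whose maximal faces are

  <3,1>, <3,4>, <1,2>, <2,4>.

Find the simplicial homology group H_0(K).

Fix the vertex order 1 < 2 < 3 < 4 and write every simplex with vertices in increasing order. Then dim K = 1 and the simplices of K are:

  0-simplices (4): [1], [2], [3], [4]
  1-simplices (4): [1,2], [1,3], [2,4], [3,4]

giving chain groups C_0 ≅ Z^4, C_1 ≅ Z^4.

Boundary ∂_1: C_1 → C_0 sends each edge [p,q] (with p < q) to q − p.
As a 4×4 matrix over Z this has rank 3, with invariant factors (1,1,1).

From H_k ≅ ker(∂_k) / im(∂_{k+1}) we obtain:

  H_0: rank C_0 − rank ∂_1 = 4 − 3 = 1, and the invariant factors of ∂_1 are all 1, so H_0 = Z.

H_0 = Z.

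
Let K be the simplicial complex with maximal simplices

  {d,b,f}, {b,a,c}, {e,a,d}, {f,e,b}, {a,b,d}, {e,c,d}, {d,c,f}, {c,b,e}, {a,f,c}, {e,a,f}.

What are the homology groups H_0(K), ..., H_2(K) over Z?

H_0 ≅ Z,  H_1 ≅ Z_2,  H_2 = 0.

Order the vertices as a < b < c < d < e < f. Listing each simplex with vertices in this order, K has dimension 2 with simplices:

  0-simplices (6): a, b, c, d, e, f
  1-simplices (15): ab, ac, ad, ae, af, bc, bd, be, bf, cd, ce, cf, de, df, ef
  2-simplices (10): abc, abd, acf, ade, aef, bce, bdf, bef, cde, cdf

giving chain groups C_0 ≅ Z^6, C_1 ≅ Z^15, C_2 ≅ Z^10.

∂_1: C_1 → C_0 is given by ∂[p,q] = [q] − [p].
The 6×15 boundary matrix has rank 5 and Smith normal form diag(1,1,1,1,1).

Boundary ∂_2: C_2 → C_1 maps a triangle to the signed sum of its edges. For instance
  ∂cde = de − ce + cd,
  ∂bce = ce − be + bc.
The 15×10 boundary matrix has rank 10 and Smith normal form diag(1,1,1,1,1,1,1,1,1,2).

Reading off H_k = ker ∂_k / im ∂_{k+1}:

  H_0: rank C_0 − rank ∂_1 = 6 − 5 = 1, and the invariant factors of ∂_1 are all 1, so H_0 ≅ Z.
  H_1: rank ker ∂_1 − rank ∂_2 = (15 − 5) − 10 = 0, and ∂_2 has invariant factor 2 > 1, so H_1 ≅ Z_2.
  H_2: rank ker ∂_2 − rank ∂_3 = (10 − 10) − 0 = 0, and there is no ∂_3, so H_2 ≅ 0.

(K is a triangulation of the real projective plane RP^2.)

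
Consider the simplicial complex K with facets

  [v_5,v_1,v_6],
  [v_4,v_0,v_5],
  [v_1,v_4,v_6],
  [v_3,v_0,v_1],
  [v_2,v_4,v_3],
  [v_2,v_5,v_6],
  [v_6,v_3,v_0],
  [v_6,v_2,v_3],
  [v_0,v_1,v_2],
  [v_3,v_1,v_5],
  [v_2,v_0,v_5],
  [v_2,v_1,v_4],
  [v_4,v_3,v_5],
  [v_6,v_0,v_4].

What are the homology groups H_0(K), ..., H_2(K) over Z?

H_0 ≅ Z,  H_1 ≅ Z^2,  H_2 ≅ Z.

K has 7 vertices, 21 edges, 14 triangles.
rank ∂_0 = 0, rank ∂_1 = 6 ⇒ b_0 = 7 − 0 − 6 = 1; all invariant factors of ∂_1 are 1 so no torsion. So H_0 ≅ Z.
rank ∂_1 = 6, rank ∂_2 = 13 ⇒ b_1 = 21 − 6 − 13 = 2; all invariant factors of ∂_2 are 1 so no torsion. So H_1 ≅ Z^2.
rank ∂_2 = 13, rank ∂_3 = 0 ⇒ b_2 = 14 − 13 − 0 = 1. So H_2 ≅ Z.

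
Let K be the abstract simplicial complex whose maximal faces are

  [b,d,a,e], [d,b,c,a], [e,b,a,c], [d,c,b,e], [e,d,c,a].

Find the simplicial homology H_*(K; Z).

H_0 = Z,  H_1 = 0,  H_2 = 0,  H_3 = Z.

Fix the vertex order a < b < c < d < e and write every simplex with vertices in increasing order. Then dim K = 3 and the simplices of K are:

  0-simplices (5): a, b, c, d, e
  1-simplices (10): ab, ac, ad, ae, bc, bd, be, cd, ce, de
  2-simplices (10): abc, abd, abe, acd, ace, ade, bcd, bce, bde, cde
  3-simplices (5): abcd, abce, abde, acde, bcde

giving chain groups C_0 ≅ Z^5, C_1 ≅ Z^10, C_2 ≅ Z^10, C_3 ≅ Z^5.

∂_1: C_1 → C_0 sends each edge [p,q] (with p < q) to q − p.
The resulting 5×10 matrix has rank 4, and its Smith normal form has invariant factors (1,1,1,1).

Boundary ∂_2: C_2 → C_1 acts by ∂[p,q,r] = [q,r] − [p,r] + [p,q]. For instance
  ∂abd = bd − ad + ab,
  ∂abe = be − ae + ab.
The resulting 10×10 matrix has rank 6, and its Smith normal form has invariant factors (1,1,1,1,1,1).

The boundary map ∂_3: C_3 → C_2 sends each 3-simplex σ to the alternating sum Σ_i (−1)^i (σ with its i-th vertex removed). For instance
  ∂bcde = cde − bde + bce − bcd,
  ∂abde = bde − ade + abe − abd.
As a 10×5 matrix over Z this has rank 4, with invariant factors (1,1,1,1).

Reading off H_k = ker ∂_k / im ∂_{k+1}:

  H_0: rank C_0 − rank ∂_1 = 5 − 4 = 1, and the invariant factors of ∂_1 are all 1, so H_0 = Z.
  H_1: rank ker ∂_1 − rank ∂_2 = (10 − 4) − 6 = 0, and the invariant factors of ∂_2 are all 1, so H_1 = 0.
  H_2: rank ker ∂_2 − rank ∂_3 = (10 − 6) − 4 = 0, and the invariant factors of ∂_3 are all 1, so H_2 = 0.
  H_3: rank ker ∂_3 − rank ∂_4 = (5 − 4) − 0 = 1, and there is no ∂_4, so H_3 = Z.

As a check, the Euler characteristic is 5 − 10 + 10 − 5 = 0, which agrees with 1 − 0 + 0 − 1 = 0.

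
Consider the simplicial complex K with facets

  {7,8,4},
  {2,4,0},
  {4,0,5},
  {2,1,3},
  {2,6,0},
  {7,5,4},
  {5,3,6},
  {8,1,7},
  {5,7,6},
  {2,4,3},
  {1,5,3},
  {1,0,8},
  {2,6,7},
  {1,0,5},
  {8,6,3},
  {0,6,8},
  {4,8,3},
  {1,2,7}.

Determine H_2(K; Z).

Order the vertices as 0 < 1 < 2 < 3 < 4 < 5 < 6 < 7 < 8. Listing each simplex with vertices in this order, K has dimension 2 with simplices:

  0-simplices (9): [0], [1], [2], [3], [4], [5], [6], [7], [8]
  1-simplices (27): (27 of them)
  2-simplices (18): [0,1,5], [0,1,8], [0,2,4], [0,2,6], [0,4,5], [0,6,8], [1,2,3], [1,2,7], [1,3,5], [1,7,8], [2,3,4], [2,6,7], [3,4,8], [3,5,6], [3,6,8], [4,5,7], [4,7,8], [5,6,7]

Hence C_0 ≅ Z^9, C_1 ≅ Z^27, C_2 ≅ Z^18.

∂_1: C_1 → C_0 is given by ∂[p,q] = [q] − [p].
This gives a 9×27 integer matrix of rank 8; reducing to Smith normal form yields diagonal entries (1,1,1,1,1,1,1,1).

Boundary ∂_2: C_2 → C_1 acts by ∂[p,q,r] = [q,r] − [p,r] + [p,q]. For instance
  ∂[2,3,4] = [3,4] − [2,4] + [2,3],
  ∂[0,2,4] = [2,4] − [0,4] + [0,2].
The resulting 27×18 matrix has rank 17, and its Smith normal form has invariant factors (1,1,1,1,1,1,1,1,1,1,1,1,1,1,1,1,1).

Reading off H_k = ker ∂_k / im ∂_{k+1}:

  H_2: rank ker ∂_2 − rank ∂_3 = (18 − 17) − 0 = 1, and there is no ∂_3, so H_2 ≅ Z.

(K is a triangulation of the torus T^2.)

H_2 ≅ Z.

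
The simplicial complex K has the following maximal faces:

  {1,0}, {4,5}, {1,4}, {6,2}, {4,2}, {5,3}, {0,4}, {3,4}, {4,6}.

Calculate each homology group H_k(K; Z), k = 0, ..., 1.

Fix the vertex order 0 < 1 < 2 < 3 < 4 < 5 < 6 and write every simplex with vertices in increasing order. Then dim K = 1 and the simplices of K are:

  0-simplices (7): [0], [1], [2], [3], [4], [5], [6]
  1-simplices (9): [0,1], [0,4], [1,4], [2,4], [2,6], [3,4], [3,5], [4,5], [4,6]

Hence C_0 ≅ Z^7, C_1 ≅ Z^9.

The boundary map ∂_1: C_1 → C_0 sends each edge [p,q] (with p < q) to q − p. For instance
  ∂[4,6] = [6] − [4].
The 7×9 boundary matrix has rank 6 and Smith normal form diag(1,1,1,1,1,1).

Reading off H_k = ker ∂_k / im ∂_{k+1}:

  H_0: rank C_0 − rank ∂_1 = 7 − 6 = 1, and the invariant factors of ∂_1 are all 1, so H_0 = Z.
  H_1: rank ker ∂_1 − rank ∂_2 = (9 − 6) − 0 = 3, and there is no ∂_2, so H_1 = Z^3.

H_0 ≅ Z,  H_1 ≅ Z^3.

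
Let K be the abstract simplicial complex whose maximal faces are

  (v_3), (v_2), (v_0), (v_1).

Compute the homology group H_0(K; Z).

Order the vertices as v_0 < v_1 < v_2 < v_3. Listing each simplex with vertices in this order, K has dimension 0 with simplices:

  0-simplices (4): [v_0], [v_1], [v_2], [v_3]

Hence C_0 ≅ Z^4.

Computing H_k = (kernel of ∂_k) / (image of ∂_{k+1}):

  H_0: rank C_0 − rank ∂_1 = 4 − 0 = 4, and there is no ∂_1, so H_0 ≅ Z^4.

H_0 = Z^4.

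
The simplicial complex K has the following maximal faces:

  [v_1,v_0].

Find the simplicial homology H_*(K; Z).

H_0 ≅ Z,  H_1 = 0.

K has 2 vertices, 1 edge.
rank ∂_0 = 0, rank ∂_1 = 1 ⇒ b_0 = 2 − 0 − 1 = 1; all invariant factors of ∂_1 are 1 so no torsion. So H_0 ≅ Z.
rank ∂_1 = 1, rank ∂_2 = 0 ⇒ b_1 = 1 − 1 − 0 = 0. So H_1 ≅ 0.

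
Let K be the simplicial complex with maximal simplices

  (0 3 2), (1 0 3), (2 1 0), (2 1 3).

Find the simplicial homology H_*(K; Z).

H_0 = Z,  H_1 = 0,  H_2 = Z.

Fix the vertex order 0 < 1 < 2 < 3 and write every simplex with vertices in increasing order. Then dim K = 2 and the simplices of K are:

  0-simplices (4): [0], [1], [2], [3]
  1-simplices (6): [0,1], [0,2], [0,3], [1,2], [1,3], [2,3]
  2-simplices (4): [0,1,2], [0,1,3], [0,2,3], [1,2,3]

giving chain groups C_0 ≅ Z^4, C_1 ≅ Z^6, C_2 ≅ Z^4.

The boundary map ∂_1: C_1 → C_0 sends each edge [p,q] (with p < q) to q − p. For instance
  ∂[0,1] = [1] − [0].
As a 4×6 matrix over Z this has rank 3, with invariant factors (1,1,1).

∂_2: C_2 → C_1 maps a triangle to the signed sum of its edges. For instance
  ∂[0,2,3] = [2,3] − [0,3] + [0,2],
  ∂[0,1,3] = [1,3] − [0,3] + [0,1].
As a 6×4 matrix over Z this has rank 3, with invariant factors (1,1,1).

Reading off H_k = ker ∂_k / im ∂_{k+1}:

  H_0: rank C_0 − rank ∂_1 = 4 − 3 = 1, and the invariant factors of ∂_1 are all 1, so H_0 = Z.
  H_1: rank ker ∂_1 − rank ∂_2 = (6 − 3) − 3 = 0, and the invariant factors of ∂_2 are all 1, so H_1 = 0.
  H_2: rank ker ∂_2 − rank ∂_3 = (4 − 3) − 0 = 1, and there is no ∂_3, so H_2 = Z.

As a check, the Euler characteristic is 4 − 6 + 4 = 2, which agrees with 1 − 0 + 1 = 2.
(K is a triangulation of the 2-sphere S^2.)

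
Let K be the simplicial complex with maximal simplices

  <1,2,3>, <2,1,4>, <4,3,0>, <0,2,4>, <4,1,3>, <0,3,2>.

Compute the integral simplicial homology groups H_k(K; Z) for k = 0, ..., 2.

K has 5 vertices, 9 edges, 6 triangles.
rank ∂_0 = 0, rank ∂_1 = 4 ⇒ b_0 = 5 − 0 − 4 = 1; all invariant factors of ∂_1 are 1 so no torsion. So H_0 = Z.
rank ∂_1 = 4, rank ∂_2 = 5 ⇒ b_1 = 9 − 4 − 5 = 0; all invariant factors of ∂_2 are 1 so no torsion. So H_1 = 0.
rank ∂_2 = 5, rank ∂_3 = 0 ⇒ b_2 = 6 − 5 − 0 = 1. So H_2 = Z.

H_0 ≅ Z,  H_1 = 0,  H_2 ≅ Z.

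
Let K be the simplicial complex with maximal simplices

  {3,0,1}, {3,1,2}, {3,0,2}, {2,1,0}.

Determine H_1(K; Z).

H_1 ≅ 0.

K has 4 vertices, 6 edges, 4 triangles.
rank ∂_1 = 3, rank ∂_2 = 3 ⇒ b_1 = 6 − 3 − 3 = 0; all invariant factors of ∂_2 are 1 so no torsion. So H_1 ≅ 0.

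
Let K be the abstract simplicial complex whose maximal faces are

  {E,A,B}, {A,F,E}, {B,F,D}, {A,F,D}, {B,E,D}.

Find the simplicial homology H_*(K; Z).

Fix the vertex order A < B < D < E < F and write every simplex with vertices in increasing order. Then dim K = 2 and the simplices of K are:

  0-simplices (5): A, B, D, E, F
  1-simplices (10): AB, AD, AE, AF, BD, BE, BF, DE, DF, EF
  2-simplices (5): ABE, ADF, AEF, BDE, BDF

Hence C_0 ≅ Z^5, C_1 ≅ Z^10, C_2 ≅ Z^5.

∂_1: C_1 → C_0 sends each edge [p,q] (with p < q) to q − p.
As a 5×10 matrix over Z this has rank 4, with invariant factors (1,1,1,1).

∂_2: C_2 → C_1 sends each 2-simplex [p,q,r] to [q,r] − [p,r] + [p,q]. For instance
  ∂BDF = DF − BF + BD,
  ∂ADF = DF − AF + AD.
The 10×5 boundary matrix has rank 5 and Smith normal form diag(1,1,1,1,1).

Reading off H_k = ker ∂_k / im ∂_{k+1}:

  H_0: rank C_0 − rank ∂_1 = 5 − 4 = 1, and the invariant factors of ∂_1 are all 1, so H_0 ≅ Z.
  H_1: rank ker ∂_1 − rank ∂_2 = (10 − 4) − 5 = 1, and the invariant factors of ∂_2 are all 1, so H_1 ≅ Z.
  H_2: rank ker ∂_2 − rank ∂_3 = (5 − 5) − 0 = 0, and there is no ∂_3, so H_2 ≅ 0.

H_0 ≅ Z,  H_1 ≅ Z,  H_2 = 0.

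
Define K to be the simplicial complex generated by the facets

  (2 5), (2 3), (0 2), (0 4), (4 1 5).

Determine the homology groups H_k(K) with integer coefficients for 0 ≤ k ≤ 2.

H_0 ≅ Z,  H_1 ≅ Z,  H_2 = 0.

K has 6 vertices, 7 edges, 1 triangle.
rank ∂_0 = 0, rank ∂_1 = 5 ⇒ b_0 = 6 − 0 − 5 = 1; all invariant factors of ∂_1 are 1 so no torsion. So H_0 ≅ Z.
rank ∂_1 = 5, rank ∂_2 = 1 ⇒ b_1 = 7 − 5 − 1 = 1; all invariant factors of ∂_2 are 1 so no torsion. So H_1 ≅ Z.
rank ∂_2 = 1, rank ∂_3 = 0 ⇒ b_2 = 1 − 1 − 0 = 0. So H_2 ≅ 0.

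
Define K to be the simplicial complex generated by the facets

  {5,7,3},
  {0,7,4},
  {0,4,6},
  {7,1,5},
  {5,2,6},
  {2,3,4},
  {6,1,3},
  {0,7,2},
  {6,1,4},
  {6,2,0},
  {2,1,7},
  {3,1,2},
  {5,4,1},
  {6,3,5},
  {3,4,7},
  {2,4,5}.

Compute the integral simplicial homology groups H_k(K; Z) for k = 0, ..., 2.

H_0 = Z,  H_1 = Z^2,  H_2 = Z.

Order the vertices as 0 < 1 < 2 < 3 < 4 < 5 < 6 < 7. Listing each simplex with vertices in this order, K has dimension 2 with simplices:

  0-simplices (8): [0], [1], [2], [3], [4], [5], [6], [7]
  1-simplices (24): (24 of them)
  2-simplices (16): [0,2,6], [0,2,7], [0,4,6], [0,4,7], [1,2,3], [1,2,7], [1,3,6], [1,4,5], [1,4,6], [1,5,7], [2,3,4], [2,4,5], [2,5,6], [3,4,7], [3,5,6], [3,5,7]

giving chain groups C_0 ≅ Z^8, C_1 ≅ Z^24, C_2 ≅ Z^16.

∂_1: C_1 → C_0 is given by ∂[p,q] = [q] − [p]. For instance
  ∂[2,7] = [7] − [2].
The resulting 8×24 matrix has rank 7, and its Smith normal form has invariant factors (1,1,1,1,1,1,1).

The boundary map ∂_2: C_2 → C_1 sends each 2-simplex [p,q,r] to [q,r] − [p,r] + [p,q]. For instance
  ∂[0,2,6] = [2,6] − [0,6] + [0,2],
  ∂[1,4,5] = [4,5] − [1,5] + [1,4].
The 24×16 boundary matrix has rank 15 and Smith normal form diag(1,1,1,1,1,1,1,1,1,1,1,1,1,1,1).

Computing H_k = (kernel of ∂_k) / (image of ∂_{k+1}):

  H_0: rank C_0 − rank ∂_1 = 8 − 7 = 1, and the invariant factors of ∂_1 are all 1, so H_0 = Z.
  H_1: rank ker ∂_1 − rank ∂_2 = (24 − 7) − 15 = 2, and the invariant factors of ∂_2 are all 1, so H_1 = Z^2.
  H_2: rank ker ∂_2 − rank ∂_3 = (16 − 15) − 0 = 1, and there is no ∂_3, so H_2 = Z.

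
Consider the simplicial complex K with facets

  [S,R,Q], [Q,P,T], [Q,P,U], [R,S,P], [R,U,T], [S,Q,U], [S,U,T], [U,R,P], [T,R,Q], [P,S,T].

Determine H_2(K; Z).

H_2 ≅ 0.

Order the vertices as P < Q < R < S < T < U. Listing each simplex with vertices in this order, K has dimension 2 with simplices:

  0-simplices (6): P, Q, R, S, T, U
  1-simplices (15): PQ, PR, PS, PT, PU, QR, QS, QT, QU, RS, RT, RU, ST, SU, TU
  2-simplices (10): PQT, PQU, PRS, PRU, PST, QRS, QRT, QSU, RTU, STU

so the chain groups are C_0 ≅ Z^6, C_1 ≅ Z^15, C_2 ≅ Z^10.

Boundary ∂_1: C_1 → C_0 maps an edge to its endpoints' difference, ∂[p,q] = q − p.
The 6×15 boundary matrix has rank 5 and Smith normal form diag(1,1,1,1,1).

The boundary map ∂_2: C_2 → C_1 sends each 2-simplex [p,q,r] to [q,r] − [p,r] + [p,q]. For instance
  ∂PRS = RS − PS + PR,
  ∂PRU = RU − PU + PR.
The resulting 15×10 matrix has rank 10, and its Smith normal form has invariant factors (1,1,1,1,1,1,1,1,1,2).

From H_k ≅ ker(∂_k) / im(∂_{k+1}) we obtain:

  H_2: rank ker ∂_2 − rank ∂_3 = (10 − 10) − 0 = 0, and there is no ∂_3, so H_2 = 0.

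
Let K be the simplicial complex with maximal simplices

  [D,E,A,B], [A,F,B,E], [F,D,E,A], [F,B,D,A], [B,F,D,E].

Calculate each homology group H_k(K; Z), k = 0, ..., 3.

H_0 = Z,  H_1 = 0,  H_2 = 0,  H_3 = Z.

Take the total order A < B < D < E < F on the vertex set. Then K (dimension 3) consists of the simplices:

  0-simplices (5): A, B, D, E, F
  1-simplices (10): AB, AD, AE, AF, BD, BE, BF, DE, DF, EF
  2-simplices (10): ABD, ABE, ABF, ADE, ADF, AEF, BDE, BDF, BEF, DEF
  3-simplices (5): ABDE, ABDF, ABEF, ADEF, BDEF

so the chain groups are C_0 ≅ Z^5, C_1 ≅ Z^10, C_2 ≅ Z^10, C_3 ≅ Z^5.

Boundary ∂_1: C_1 → C_0 sends each edge [p,q] (with p < q) to q − p. For instance
  ∂BD = D − B.
This gives a 5×10 integer matrix of rank 4; reducing to Smith normal form yields diagonal entries (1,1,1,1).

∂_2: C_2 → C_1 maps a triangle to the signed sum of its edges. For instance
  ∂AEF = EF − AF + AE,
  ∂BDF = DF − BF + BD.
The 10×10 boundary matrix has rank 6 and Smith normal form diag(1,1,1,1,1,1).

The boundary map ∂_3: C_3 → C_2 sends each 3-simplex σ to the alternating sum Σ_i (−1)^i (σ with its i-th vertex removed). For instance
  ∂ADEF = DEF − AEF + ADF − ADE,
  ∂ABDF = BDF − ADF + ABF − ABD.
This gives a 10×5 integer matrix of rank 4; reducing to Smith normal form yields diagonal entries (1,1,1,1).

Reading off H_k = ker ∂_k / im ∂_{k+1}:

  H_0: rank C_0 − rank ∂_1 = 5 − 4 = 1, and the invariant factors of ∂_1 are all 1, so H_0 = Z.
  H_1: rank ker ∂_1 − rank ∂_2 = (10 − 4) − 6 = 0, and the invariant factors of ∂_2 are all 1, so H_1 = 0.
  H_2: rank ker ∂_2 − rank ∂_3 = (10 − 6) − 4 = 0, and the invariant factors of ∂_3 are all 1, so H_2 = 0.
  H_3: rank ker ∂_3 − rank ∂_4 = (5 − 4) − 0 = 1, and there is no ∂_4, so H_3 = Z.

As a check, the Euler characteristic is 5 − 10 + 10 − 5 = 0, which agrees with 1 − 0 + 0 − 1 = 0.
(K is a triangulation of the 3-sphere S^3.)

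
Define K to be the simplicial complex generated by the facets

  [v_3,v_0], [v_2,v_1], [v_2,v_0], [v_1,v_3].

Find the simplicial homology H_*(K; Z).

H_0 ≅ Z,  H_1 ≅ Z.

Take the total order v_0 < v_1 < v_2 < v_3 on the vertex set. Then K (dimension 1) consists of the simplices:

  0-simplices (4): [v_0], [v_1], [v_2], [v_3]
  1-simplices (4): [v_0,v_2], [v_0,v_3], [v_1,v_2], [v_1,v_3]

so the chain groups are C_0 ≅ Z^4, C_1 ≅ Z^4.

Boundary ∂_1: C_1 → C_0 sends each edge [p,q] (with p < q) to q − p. For instance
  ∂[v_1,v_2] = [v_2] − [v_1].
The resulting 4×4 matrix has rank 3, and its Smith normal form has invariant factors (1,1,1).

Now H_k = ker ∂_k / im ∂_{k+1}, so:

  H_0: rank C_0 − rank ∂_1 = 4 − 3 = 1, and the invariant factors of ∂_1 are all 1, so H_0 = Z.
  H_1: rank ker ∂_1 − rank ∂_2 = (4 − 3) − 0 = 1, and there is no ∂_2, so H_1 = Z.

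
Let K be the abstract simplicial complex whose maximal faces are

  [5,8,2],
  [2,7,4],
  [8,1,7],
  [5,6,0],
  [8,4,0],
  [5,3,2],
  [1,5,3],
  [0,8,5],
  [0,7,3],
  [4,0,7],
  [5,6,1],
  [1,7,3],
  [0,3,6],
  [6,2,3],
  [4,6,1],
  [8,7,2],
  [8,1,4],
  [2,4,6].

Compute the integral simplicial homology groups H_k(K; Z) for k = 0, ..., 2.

Fix the vertex order 0 < 1 < 2 < 3 < 4 < 5 < 6 < 7 < 8 and write every simplex with vertices in increasing order. Then dim K = 2 and the simplices of K are:

  0-simplices (9): [0], [1], [2], [3], [4], [5], [6], [7], [8]
  1-simplices (27): (27 of them)
  2-simplices (18): [0,3,6], [0,3,7], [0,4,7], [0,4,8], [0,5,6], [0,5,8], [1,3,5], [1,3,7], [1,4,6], [1,4,8], [1,5,6], [1,7,8], [2,3,5], [2,3,6], [2,4,6], [2,4,7], [2,5,8], [2,7,8]

so the chain groups are C_0 ≅ Z^9, C_1 ≅ Z^27, C_2 ≅ Z^18.

∂_1: C_1 → C_0 maps an edge to its endpoints' difference, ∂[p,q] = q − p. For instance
  ∂[0,3] = [3] − [0].
This gives a 9×27 integer matrix of rank 8; reducing to Smith normal form yields diagonal entries (1,1,1,1,1,1,1,1).

The boundary map ∂_2: C_2 → C_1 sends each 2-simplex [p,q,r] to [q,r] − [p,r] + [p,q]. For instance
  ∂[2,7,8] = [7,8] − [2,8] + [2,7],
  ∂[0,4,8] = [4,8] − [0,8] + [0,4].
As a 27×18 matrix over Z this has rank 18, with invariant factors (1,1,1,1,1,1,1,1,1,1,1,1,1,1,1,1,1,2).

Computing H_k = (kernel of ∂_k) / (image of ∂_{k+1}):

  H_0: rank C_0 − rank ∂_1 = 9 − 8 = 1, and the invariant factors of ∂_1 are all 1, so H_0 ≅ Z.
  H_1: rank ker ∂_1 − rank ∂_2 = (27 − 8) − 18 = 1, and ∂_2 has invariant factor 2 > 1, so H_1 ≅ Z × Z/2.
  H_2: rank ker ∂_2 − rank ∂_3 = (18 − 18) − 0 = 0, and there is no ∂_3, so H_2 ≅ 0.

H_0 ≅ Z,  H_1 ≅ Z × Z/2,  H_2 = 0.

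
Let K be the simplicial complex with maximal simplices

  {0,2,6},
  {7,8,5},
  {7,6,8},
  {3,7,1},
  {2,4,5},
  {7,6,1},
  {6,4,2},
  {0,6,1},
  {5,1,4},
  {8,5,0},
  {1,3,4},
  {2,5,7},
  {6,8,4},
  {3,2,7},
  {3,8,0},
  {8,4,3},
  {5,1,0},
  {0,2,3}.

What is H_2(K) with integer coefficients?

Take the total order 0 < 1 < 2 < 3 < 4 < 5 < 6 < 7 < 8 on the vertex set. Then K (dimension 2) consists of the simplices:

  0-simplices (9): [0], [1], [2], [3], [4], [5], [6], [7], [8]
  1-simplices (27): (27 of them)
  2-simplices (18): [0,1,5], [0,1,6], [0,2,3], [0,2,6], [0,3,8], [0,5,8], [1,3,4], [1,3,7], [1,4,5], [1,6,7], [2,3,7], [2,4,5], [2,4,6], [2,5,7], [3,4,8], [4,6,8], [5,7,8], [6,7,8]

giving chain groups C_0 ≅ Z^9, C_1 ≅ Z^27, C_2 ≅ Z^18.

The boundary map ∂_1: C_1 → C_0 is given by ∂[p,q] = [q] − [p].
The resulting 9×27 matrix has rank 8, and its Smith normal form has invariant factors (1,1,1,1,1,1,1,1).

∂_2: C_2 → C_1 sends each 2-simplex [p,q,r] to [q,r] − [p,r] + [p,q]. For instance
  ∂[2,3,7] = [3,7] − [2,7] + [2,3],
  ∂[2,5,7] = [5,7] − [2,7] + [2,5].
As a 27×18 matrix over Z this has rank 17, with invariant factors (1,1,1,1,1,1,1,1,1,1,1,1,1,1,1,1,1).

Computing H_k = (kernel of ∂_k) / (image of ∂_{k+1}):

  H_2: rank ker ∂_2 − rank ∂_3 = (18 − 17) − 0 = 1, and there is no ∂_3, so H_2 ≅ Z.

(K is a triangulation of the torus T^2.)

H_2 ≅ Z.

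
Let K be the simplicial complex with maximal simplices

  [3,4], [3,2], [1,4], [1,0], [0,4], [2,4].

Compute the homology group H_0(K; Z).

Order the vertices as 0 < 1 < 2 < 3 < 4. Listing each simplex with vertices in this order, K has dimension 1 with simplices:

  0-simplices (5): [0], [1], [2], [3], [4]
  1-simplices (6): [0,1], [0,4], [1,4], [2,3], [2,4], [3,4]

giving chain groups C_0 ≅ Z^5, C_1 ≅ Z^6.

The boundary map ∂_1: C_1 → C_0 sends each edge [p,q] (with p < q) to q − p.
As a 5×6 matrix over Z this has rank 4, with invariant factors (1,1,1,1).

Reading off H_k = ker ∂_k / im ∂_{k+1}:

  H_0: rank C_0 − rank ∂_1 = 5 − 4 = 1, and the invariant factors of ∂_1 are all 1, so H_0 = Z.

(K is a triangulation of a wedge of 2 circles.)

H_0 ≅ Z.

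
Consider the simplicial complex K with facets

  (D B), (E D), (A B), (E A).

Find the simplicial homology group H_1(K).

Order the vertices as A < B < D < E. Listing each simplex with vertices in this order, K has dimension 1 with simplices:

  0-simplices (4): A, B, D, E
  1-simplices (4): AB, AE, BD, DE

Hence C_0 ≅ Z^4, C_1 ≅ Z^4.

∂_1: C_1 → C_0 maps an edge to its endpoints' difference, ∂[p,q] = q − p. For instance
  ∂AB = B − A.
This gives a 4×4 integer matrix of rank 3; reducing to Smith normal form yields diagonal entries (1,1,1).

From H_k ≅ ker(∂_k) / im(∂_{k+1}) we obtain:

  H_1: rank ker ∂_1 − rank ∂_2 = (4 − 3) − 0 = 1, and there is no ∂_2, so H_1 = Z.

H_1 ≅ Z.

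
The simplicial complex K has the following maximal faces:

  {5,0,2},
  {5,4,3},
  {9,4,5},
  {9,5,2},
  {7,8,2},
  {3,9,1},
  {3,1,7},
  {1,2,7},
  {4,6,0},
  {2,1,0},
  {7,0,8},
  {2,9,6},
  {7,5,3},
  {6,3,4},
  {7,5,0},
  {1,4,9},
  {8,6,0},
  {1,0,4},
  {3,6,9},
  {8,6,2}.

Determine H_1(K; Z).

K has 10 vertices, 30 edges, 20 triangles.
rank ∂_1 = 9, rank ∂_2 = 20 ⇒ b_1 = 30 − 9 − 20 = 1; ∂_2 has invariant factor(s) [2] giving torsion. So H_1 ≅ Z × Z/2.

H_1 ≅ Z × Z/2.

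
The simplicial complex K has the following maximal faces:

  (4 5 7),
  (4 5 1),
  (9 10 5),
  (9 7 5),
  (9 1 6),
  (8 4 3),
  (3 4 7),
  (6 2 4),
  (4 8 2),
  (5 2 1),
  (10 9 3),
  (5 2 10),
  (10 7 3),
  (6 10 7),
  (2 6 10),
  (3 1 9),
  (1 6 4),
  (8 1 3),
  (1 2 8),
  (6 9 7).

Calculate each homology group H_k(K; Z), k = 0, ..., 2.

H_0 ≅ Z,  H_1 ≅ Z ⊕ Z_2,  H_2 = 0.

Fix the vertex order 1 < 2 < 3 < 4 < 5 < 6 < 7 < 8 < 9 < 10 and write every simplex with vertices in increasing order. Then dim K = 2 and the simplices of K are:

  0-simplices (10): [1], [2], [3], [4], [5], [6], [7], [8], [9], [10]
  1-simplices (30): (30 of them)
  2-simplices (20): (20 of them)

giving chain groups C_0 ≅ Z^10, C_1 ≅ Z^30, C_2 ≅ Z^20.

The boundary map ∂_1: C_1 → C_0 sends each edge [p,q] (with p < q) to q − p. For instance
  ∂[5,9] = [9] − [5].
The resulting 10×30 matrix has rank 9, and its Smith normal form has invariant factors (1,1,1,1,1,1,1,1,1).

The boundary map ∂_2: C_2 → C_1 sends each 2-simplex [p,q,r] to [q,r] − [p,r] + [p,q]. For instance
  ∂[3,9,10] = [9,10] − [3,10] + [3,9],
  ∂[1,3,9] = [3,9] − [1,9] + [1,3].
As a 30×20 matrix over Z this has rank 20, with invariant factors (1,1,1,1,1,1,1,1,1,1,1,1,1,1,1,1,1,1,1,2).

From H_k ≅ ker(∂_k) / im(∂_{k+1}) we obtain:

  H_0: rank C_0 − rank ∂_1 = 10 − 9 = 1, and the invariant factors of ∂_1 are all 1, so H_0 ≅ Z.
  H_1: rank ker ∂_1 − rank ∂_2 = (30 − 9) − 20 = 1, and ∂_2 has invariant factor 2 > 1, so H_1 ≅ Z ⊕ Z_2.
  H_2: rank ker ∂_2 − rank ∂_3 = (20 − 20) − 0 = 0, and there is no ∂_3, so H_2 ≅ 0.

As a check, the Euler characteristic is 10 − 30 + 20 = 0, which agrees with 1 − 1 + 0 = 0.
(K is a triangulation of the Klein bottle.)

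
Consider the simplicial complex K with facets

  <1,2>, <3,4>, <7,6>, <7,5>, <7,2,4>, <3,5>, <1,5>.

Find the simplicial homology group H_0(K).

H_0 = Z.

K has 7 vertices, 9 edges, 1 triangle.
rank ∂_0 = 0, rank ∂_1 = 6 ⇒ b_0 = 7 − 0 − 6 = 1; all invariant factors of ∂_1 are 1 so no torsion. So H_0 ≅ Z.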